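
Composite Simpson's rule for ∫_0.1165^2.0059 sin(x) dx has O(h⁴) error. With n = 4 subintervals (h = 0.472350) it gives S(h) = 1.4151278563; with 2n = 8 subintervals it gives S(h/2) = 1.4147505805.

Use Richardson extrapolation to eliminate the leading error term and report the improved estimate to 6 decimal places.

1.414725

r = 4, so 2^r = 16.
Weighted: 22.6360092880 − 1.4151278563 = 21.2208814317
(16×1.4147505805 − 1.4151278563)/(16 − 1) = 1.4147254288
Shift from A(h/2): −0.0000251517.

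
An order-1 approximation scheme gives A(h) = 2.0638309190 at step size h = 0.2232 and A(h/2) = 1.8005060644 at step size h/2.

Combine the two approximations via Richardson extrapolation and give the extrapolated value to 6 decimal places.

1.537181

Method order is 1; weight 2^1 = 2.
Top: 2(1.8005060644) − (2.0638309190) = 1.5371812098
Divide by 2^1 − 1 = 1.
R = 1.5371812098/1 = 1.5371812098
Shift from A(h/2): −0.2633248546.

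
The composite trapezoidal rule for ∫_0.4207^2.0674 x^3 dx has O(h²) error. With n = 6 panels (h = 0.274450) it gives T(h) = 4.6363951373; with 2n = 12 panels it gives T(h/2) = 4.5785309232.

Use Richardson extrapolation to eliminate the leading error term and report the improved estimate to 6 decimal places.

4.559243

The method has order 2: 2^2 = 4.
4·4.5785309232 − 4.6363951373 = 13.6777285555
Denominator 4 − 1 = 3.
Extrapolated: 13.6777285555 / 3 = 4.5592428518
Shift from A(h/2): −0.0192880714.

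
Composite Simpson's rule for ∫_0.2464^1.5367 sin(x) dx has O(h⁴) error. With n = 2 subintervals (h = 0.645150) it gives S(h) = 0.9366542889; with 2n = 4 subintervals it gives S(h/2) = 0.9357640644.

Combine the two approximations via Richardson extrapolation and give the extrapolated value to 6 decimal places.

0.935705

r = 4: numerator weight 16, denominator 15.
Difference of the inputs: 0.9357640644 − 0.9366542889 = -0.0008902245
Correction (A(h/2) − A(h))/(16 − 1) = (-0.0008902245)/15 = -0.0000593483
R = A(h/2) + (A(h/2) − A(h))/15 = 0.9357640644 − 0.0000593483 = 0.9357047161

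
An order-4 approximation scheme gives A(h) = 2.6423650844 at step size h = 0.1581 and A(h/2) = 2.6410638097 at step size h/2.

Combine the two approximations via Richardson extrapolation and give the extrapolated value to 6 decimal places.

Method order is 4; weight 2^4 = 16.
16 × 2.6410638097 − 2.6423650844 = 39.6146558708
Denominator 16 − 1 = 15.
39.6146558708 ÷ 15 = 2.6409770581
Gap between inputs: 1.301e-03; correction applied: −0.0000867516.

2.640977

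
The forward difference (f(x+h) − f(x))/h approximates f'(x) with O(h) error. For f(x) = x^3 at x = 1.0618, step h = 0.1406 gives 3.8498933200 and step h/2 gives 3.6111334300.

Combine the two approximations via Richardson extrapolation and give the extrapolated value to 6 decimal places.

3.372374

r = 1, so 2^r = 2.
Top: 2(3.6111334300) − (3.8498933200) = 3.3723735400
Divide by 2^1 − 1 = 1.
(2*3.6111334300 − 3.8498933200)/(2 − 1) = 3.3723735400
Correction |R − A(h/2)| = 2.388e-01; gap |A(h/2) − A(h)| = 2.388e-01.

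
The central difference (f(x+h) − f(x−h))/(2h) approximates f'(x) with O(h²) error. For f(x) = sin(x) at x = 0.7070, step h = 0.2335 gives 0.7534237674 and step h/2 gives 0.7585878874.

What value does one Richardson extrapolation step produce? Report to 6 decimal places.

Order 2 gives 2^r = 4 and 2^r − 1 = 3.
Difference of the inputs: 0.7585878874 − 0.7534237674 = 0.0051641200
Correction (A(h/2) − A(h))/(4 − 1) = 0.0051641200/3 = 0.0017213733
R = A(h/2) + (A(h/2) − A(h))/3 = 0.7585878874 + 0.0017213733 = 0.7603092607
Shift from A(h/2): +0.0017213733.

0.760309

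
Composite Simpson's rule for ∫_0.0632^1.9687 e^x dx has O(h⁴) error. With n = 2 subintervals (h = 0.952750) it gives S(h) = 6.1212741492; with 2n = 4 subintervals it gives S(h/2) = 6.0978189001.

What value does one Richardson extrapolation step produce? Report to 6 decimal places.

With r = 4 the leading error scales as h^4, so the weight is 2^4 = 16.
2^4·A(h/2) = 97.5651024016; minus A(h) gives 91.4438282524.
Divide by 2^4 − 1 = 15.
So the Richardson estimate is 6.0962552168.
Shift from A(h/2): −0.0015636833.

6.096255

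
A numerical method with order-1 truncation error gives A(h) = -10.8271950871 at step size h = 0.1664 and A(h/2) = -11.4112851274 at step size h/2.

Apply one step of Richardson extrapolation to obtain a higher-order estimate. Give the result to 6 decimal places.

-11.995375

Leading term ∝ h^1; use weight 2 = 2^1.
Top: 2(-11.4112851274) − (-10.8271950871) = -11.9953751677
Divide by 2^1 − 1 = 1.
Result: -11.9953751677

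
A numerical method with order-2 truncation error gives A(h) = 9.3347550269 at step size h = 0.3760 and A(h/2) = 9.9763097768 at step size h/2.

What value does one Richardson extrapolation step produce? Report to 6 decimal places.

Method order is 2; weight 2^2 = 4.
4·9.9763097768 − 9.3347550269 = 30.5704840803
30.5704840803 ÷ 3 = 10.1901613601

10.190161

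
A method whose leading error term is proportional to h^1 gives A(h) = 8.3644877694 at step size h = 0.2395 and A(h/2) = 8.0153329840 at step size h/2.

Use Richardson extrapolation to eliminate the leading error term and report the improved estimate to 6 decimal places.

7.666178

r = 1: numerator weight 2, denominator 1.
2 × 8.0153329840 − 8.3644877694 = 7.6661781986
(2 × 8.0153329840 − 8.3644877694)/(2 − 1) = 7.6661781986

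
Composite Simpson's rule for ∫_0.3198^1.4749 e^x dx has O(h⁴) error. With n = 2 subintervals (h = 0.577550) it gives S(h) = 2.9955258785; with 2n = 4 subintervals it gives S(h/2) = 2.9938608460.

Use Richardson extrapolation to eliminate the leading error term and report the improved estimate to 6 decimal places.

2.993750

With r = 4 the leading error scales as h^4, so the weight is 2^4 = 16.
16·2.9938608460 = 47.9017735360; 47.9017735360 − 2.9955258785 = 44.9062476575
Denominator 16 − 1 = 15.
(16·2.9938608460 − 2.9955258785)/(16 − 1) = 2.9937498438
Gap between inputs: 1.665e-03; correction applied: −0.0001110022.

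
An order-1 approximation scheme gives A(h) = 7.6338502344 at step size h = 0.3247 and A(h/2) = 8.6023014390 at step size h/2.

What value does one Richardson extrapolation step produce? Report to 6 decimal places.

Leading term ∝ h^1; use weight 2 = 2^1.
Difference of the inputs: 8.6023014390 − 7.6338502344 = 0.9684512046
Correction (A(h/2) − A(h))/(2 − 1) = 0.9684512046/1 = 0.9684512046
R = A(h/2) + (A(h/2) − A(h))/1 = 8.6023014390 + 0.9684512046 = 9.5707526436
Gap between inputs: 9.685e-01; correction applied: +0.9684512046.

9.570753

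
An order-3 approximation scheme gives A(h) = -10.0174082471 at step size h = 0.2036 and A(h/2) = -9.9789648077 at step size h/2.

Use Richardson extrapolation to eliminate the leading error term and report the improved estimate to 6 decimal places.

-9.973473

With r = 3 the leading error scales as h^3, so the weight is 2^3 = 8.
A(h/2) − A(h) = -9.9789648077 − (-10.0174082471) = 0.0384434394
Divide by 2^3 − 1 = 7: 0.0384434394/7 = 0.0054919199
R = -9.9789648077 + 0.0054919199 = -9.9734728878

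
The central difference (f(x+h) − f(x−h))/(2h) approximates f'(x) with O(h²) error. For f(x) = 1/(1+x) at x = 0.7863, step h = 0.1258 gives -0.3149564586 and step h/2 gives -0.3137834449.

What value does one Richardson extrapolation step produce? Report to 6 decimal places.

-0.313392

Method order is 2; weight 2^2 = 4.
A(h/2) − A(h) = -0.3137834449 − (-0.3149564586) = 0.0011730137
Divide by 2^2 − 1 = 3: 0.0011730137/3 = 0.0003910046
R = -0.3137834449 + 0.0003910046 = -0.3133924403
Gap between inputs: 1.173e-03; correction applied: +0.0003910046.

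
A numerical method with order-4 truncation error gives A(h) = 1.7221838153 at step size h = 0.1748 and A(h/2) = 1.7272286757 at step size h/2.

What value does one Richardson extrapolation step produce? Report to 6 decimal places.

With r = 4 the leading error scales as h^4, so the weight is 2^4 = 16.
16·1.7272286757 = 27.6356588112; subtract 1.7221838153 → 25.9134749959
Divide by 2^4 − 1 = 15.
R = 25.9134749959/15 = 1.7275649997
Gap between inputs: 5.045e-03; correction applied: +0.0003363240.

1.727565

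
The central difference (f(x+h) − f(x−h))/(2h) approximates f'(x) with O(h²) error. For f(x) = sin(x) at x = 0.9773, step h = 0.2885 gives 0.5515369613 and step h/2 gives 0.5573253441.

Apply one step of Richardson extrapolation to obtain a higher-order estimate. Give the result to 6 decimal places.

0.559255

r = 2, so 2^r = 4.
Weighted: 2.2293013764 − 0.5515369613 = 1.6777644151
Extrapolated: 1.6777644151 / 3 = 0.5592548050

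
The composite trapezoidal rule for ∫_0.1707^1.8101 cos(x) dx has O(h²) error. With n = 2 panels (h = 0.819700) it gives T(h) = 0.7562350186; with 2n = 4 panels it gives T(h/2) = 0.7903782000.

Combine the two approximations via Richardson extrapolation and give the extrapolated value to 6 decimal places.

Order 2 gives 2^r = 4 and 2^r − 1 = 3.
Top: 4(0.7903782000) − (0.7562350186) = 2.4052777814
R = 2.4052777814/3 = 0.8017592605
Shift from A(h/2): +0.0113810605.

0.801759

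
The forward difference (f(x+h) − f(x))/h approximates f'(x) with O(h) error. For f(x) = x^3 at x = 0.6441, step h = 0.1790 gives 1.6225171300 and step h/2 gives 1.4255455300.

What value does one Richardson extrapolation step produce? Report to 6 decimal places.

r = 1, so 2^r = 2.
2×1.4255455300 − 1.6225171300 = 1.2285739300
Extrapolated: 1.2285739300 / 1 = 1.2285739300
Correction |R − A(h/2)| = 1.970e-01; gap |A(h/2) − A(h)| = 1.970e-01.

1.228574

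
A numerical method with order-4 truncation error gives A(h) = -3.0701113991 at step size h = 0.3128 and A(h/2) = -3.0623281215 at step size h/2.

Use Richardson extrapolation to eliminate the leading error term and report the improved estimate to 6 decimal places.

Leading term ∝ h^4; use weight 16 = 2^4.
Top: 16(-3.0623281215) − (-3.0701113991) = -45.9271385449
Denominator 16 − 1 = 15.
Extrapolated: (-45.9271385449) / 15 = -3.0618092363

-3.061809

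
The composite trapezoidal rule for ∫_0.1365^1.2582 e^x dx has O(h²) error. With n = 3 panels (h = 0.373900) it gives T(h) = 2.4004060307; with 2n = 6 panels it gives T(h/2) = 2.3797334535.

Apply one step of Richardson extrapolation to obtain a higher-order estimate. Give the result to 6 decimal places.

2.372843

The method has order 2: 2^2 = 4.
4*2.3797334535 − 2.4004060307 = 7.1185277833
Extrapolated: 7.1185277833 / 3 = 2.3728425944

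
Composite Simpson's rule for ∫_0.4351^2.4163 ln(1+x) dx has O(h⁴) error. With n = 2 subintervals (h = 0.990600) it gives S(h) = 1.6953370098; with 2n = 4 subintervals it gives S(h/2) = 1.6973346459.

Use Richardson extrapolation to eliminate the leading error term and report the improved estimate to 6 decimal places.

1.697468

The method has order 4: 2^4 = 16.
Top: 16(1.6973346459) − (1.6953370098) = 25.4620173246
Extrapolated: 25.4620173246 / 15 = 1.6974678216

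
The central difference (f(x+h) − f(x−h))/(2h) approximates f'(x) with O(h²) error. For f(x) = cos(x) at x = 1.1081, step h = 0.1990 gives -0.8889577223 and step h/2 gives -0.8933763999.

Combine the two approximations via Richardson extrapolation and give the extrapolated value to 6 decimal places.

-0.894849

Order 2 gives 2^r = 4 and 2^r − 1 = 3.
Weighted: (-3.5735055996) − (-0.8889577223) = -2.6845478773
Divide by 2^2 − 1 = 3.
Extrapolated: (-2.6845478773) / 3 = -0.8948492924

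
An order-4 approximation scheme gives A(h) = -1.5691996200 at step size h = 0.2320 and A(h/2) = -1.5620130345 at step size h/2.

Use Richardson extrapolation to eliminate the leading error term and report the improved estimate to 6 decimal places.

-1.561534

Method order is 4; weight 2^4 = 16.
Difference of the inputs: -1.5620130345 − (-1.5691996200) = 0.0071865855
Divide by 2^4 − 1 = 15: 0.0071865855/15 = 0.0004791057
R = A(h/2) + (A(h/2) − A(h))/15 = -1.5620130345 + 0.0004791057 = -1.5615339288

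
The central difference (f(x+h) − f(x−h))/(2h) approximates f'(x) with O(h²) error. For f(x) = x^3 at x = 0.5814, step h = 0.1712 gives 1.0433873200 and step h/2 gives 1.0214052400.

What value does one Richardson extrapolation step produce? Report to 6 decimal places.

Error is O(h^2); halving h shrinks it by 2^2 = 4.
4×1.0214052400 − 1.0433873200 = 3.0422336400
Extrapolated: 3.0422336400 / 3 = 1.0140778800
Shift from A(h/2): −0.0073273600.

1.014078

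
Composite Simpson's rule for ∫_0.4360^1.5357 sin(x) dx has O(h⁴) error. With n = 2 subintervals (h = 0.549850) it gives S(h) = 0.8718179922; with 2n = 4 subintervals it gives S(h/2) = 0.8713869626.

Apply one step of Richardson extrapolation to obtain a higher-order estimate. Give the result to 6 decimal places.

0.871358

The method has order 4: 2^4 = 16.
Top: 16(0.8713869626) − (0.8718179922) = 13.0703734094
Extrapolated: 13.0703734094 / 15 = 0.8713582273
Shift from A(h/2): −0.0000287353.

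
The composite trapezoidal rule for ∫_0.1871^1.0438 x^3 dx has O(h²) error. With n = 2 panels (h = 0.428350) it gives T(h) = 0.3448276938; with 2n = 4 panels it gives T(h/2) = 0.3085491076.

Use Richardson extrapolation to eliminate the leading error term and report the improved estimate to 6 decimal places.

0.296456

r = 2, so 2^r = 4.
Weighted: 1.2341964304 − 0.3448276938 = 0.8893687366
R = 0.8893687366/3 = 0.2964562455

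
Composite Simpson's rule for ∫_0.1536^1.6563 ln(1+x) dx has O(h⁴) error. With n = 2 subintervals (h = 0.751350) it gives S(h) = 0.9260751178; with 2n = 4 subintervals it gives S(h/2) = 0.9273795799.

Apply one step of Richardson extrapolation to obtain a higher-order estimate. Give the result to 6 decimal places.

0.927467

The method has order 4: 2^4 = 16.
16 × 0.9273795799 = 14.8380732784; subtract 0.9260751178 → 13.9119981606
Divide by 2^4 − 1 = 15.
Result: 0.9274665440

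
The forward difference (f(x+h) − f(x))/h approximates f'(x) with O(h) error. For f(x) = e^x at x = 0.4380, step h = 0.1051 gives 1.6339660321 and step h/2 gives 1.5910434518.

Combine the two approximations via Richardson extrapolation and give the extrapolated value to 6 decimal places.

1.548121

The method has order 1: 2^1 = 2.
Weighted: 3.1820869036 − 1.6339660321 = 1.5481208715
Extrapolated: 1.5481208715 / 1 = 1.5481208715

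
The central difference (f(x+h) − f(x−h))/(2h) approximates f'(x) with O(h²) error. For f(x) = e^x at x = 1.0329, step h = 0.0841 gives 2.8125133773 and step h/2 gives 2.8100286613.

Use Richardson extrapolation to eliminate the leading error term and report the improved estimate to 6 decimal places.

2.809200

The method has order 2: 2^2 = 4.
4·2.8100286613 = 11.2401146452; 11.2401146452 − 2.8125133773 = 8.4276012679
R = 8.4276012679/3 = 2.8092004226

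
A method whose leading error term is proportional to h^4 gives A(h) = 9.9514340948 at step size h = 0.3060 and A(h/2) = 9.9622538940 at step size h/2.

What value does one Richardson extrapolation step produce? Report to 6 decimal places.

9.962975

r = 4, so 2^r = 16.
Difference of the inputs: 9.9622538940 − 9.9514340948 = 0.0108197992
Correction (A(h/2) − A(h))/(16 − 1) = 0.0108197992/15 = 0.0007213199
R = A(h/2) + (A(h/2) − A(h))/15 = 9.9622538940 + 0.0007213199 = 9.9629752139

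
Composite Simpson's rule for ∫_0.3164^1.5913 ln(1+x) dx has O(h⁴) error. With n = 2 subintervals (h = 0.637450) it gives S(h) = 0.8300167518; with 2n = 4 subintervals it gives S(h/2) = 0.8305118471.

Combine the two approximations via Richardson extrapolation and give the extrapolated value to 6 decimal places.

Order 4 gives 2^r = 16 and 2^r − 1 = 15.
16 × 0.8305118471 − 0.8300167518 = 12.4581728018
Divide by 2^4 − 1 = 15.
Result: 0.8305448535
Shift from A(h/2): +0.0000330064.

0.830545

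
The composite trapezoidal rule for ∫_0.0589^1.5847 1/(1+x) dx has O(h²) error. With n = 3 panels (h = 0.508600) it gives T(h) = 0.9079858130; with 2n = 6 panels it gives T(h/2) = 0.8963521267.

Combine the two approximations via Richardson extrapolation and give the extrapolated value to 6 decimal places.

0.892474

The method has order 2: 2^2 = 4.
4*0.8963521267 = 3.5854085068; subtract 0.9079858130 → 2.6774226938
2.6774226938 ÷ 3 = 0.8924742313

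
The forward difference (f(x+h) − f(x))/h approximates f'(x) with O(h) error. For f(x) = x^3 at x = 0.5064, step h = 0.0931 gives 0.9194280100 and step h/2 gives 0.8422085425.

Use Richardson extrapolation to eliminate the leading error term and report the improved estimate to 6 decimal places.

0.764989

Error is O(h^1); halving h shrinks it by 2^1 = 2.
2·0.8422085425 = 1.6844170850; 1.6844170850 − 0.9194280100 = 0.7649890750
Denominator 2 − 1 = 1.
0.7649890750 ÷ 1 = 0.7649890750
Correction |R − A(h/2)| = 7.722e-02; gap |A(h/2) − A(h)| = 7.722e-02.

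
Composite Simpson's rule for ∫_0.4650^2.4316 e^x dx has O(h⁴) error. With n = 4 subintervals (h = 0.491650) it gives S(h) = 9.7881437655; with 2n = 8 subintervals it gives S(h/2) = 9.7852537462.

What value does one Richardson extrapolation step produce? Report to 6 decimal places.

r = 4, so 2^r = 16.
Weighted: 156.5640599392 − 9.7881437655 = 146.7759161737
(16·9.7852537462 − 9.7881437655)/(16 − 1) = 9.7850610782

9.785061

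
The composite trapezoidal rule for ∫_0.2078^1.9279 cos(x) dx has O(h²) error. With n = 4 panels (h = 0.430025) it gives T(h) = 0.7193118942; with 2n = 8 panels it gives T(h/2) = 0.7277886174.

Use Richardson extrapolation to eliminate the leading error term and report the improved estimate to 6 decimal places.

0.730614

With r = 2 the leading error scales as h^2, so the weight is 2^2 = 4.
Top: 4(0.7277886174) − (0.7193118942) = 2.1918425754
(4*0.7277886174 − 0.7193118942)/(4 − 1) = 0.7306141918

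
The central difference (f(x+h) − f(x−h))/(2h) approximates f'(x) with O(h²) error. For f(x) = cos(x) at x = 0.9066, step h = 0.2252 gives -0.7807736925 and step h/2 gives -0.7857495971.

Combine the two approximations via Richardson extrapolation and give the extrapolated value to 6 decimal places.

-0.787408

With r = 2 the leading error scales as h^2, so the weight is 2^2 = 4.
4·(-0.7857495971) = -3.1429983884; subtract (-0.7807736925) → -2.3622246959
Denominator 4 − 1 = 3.
(-2.3622246959) ÷ 3 = -0.7874082320
Correction |R − A(h/2)| = 1.659e-03; gap |A(h/2) − A(h)| = 4.976e-03.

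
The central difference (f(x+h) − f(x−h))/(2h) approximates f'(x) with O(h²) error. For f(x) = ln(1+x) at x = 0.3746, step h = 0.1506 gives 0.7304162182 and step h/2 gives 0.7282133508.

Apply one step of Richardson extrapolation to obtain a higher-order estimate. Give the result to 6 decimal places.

0.727479

r = 2: numerator weight 4, denominator 3.
2^2·A(h/2) = 2.9128534032; minus A(h) gives 2.1824371850.
(4·0.7282133508 − 0.7304162182)/(4 − 1) = 0.7274790617
Correction |R − A(h/2)| = 7.343e-04; gap |A(h/2) − A(h)| = 2.203e-03.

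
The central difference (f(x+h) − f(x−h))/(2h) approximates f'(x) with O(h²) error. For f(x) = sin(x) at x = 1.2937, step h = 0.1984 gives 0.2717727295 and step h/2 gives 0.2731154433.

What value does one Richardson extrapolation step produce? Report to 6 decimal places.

Leading term ∝ h^2; use weight 4 = 2^2.
4 × 0.2731154433 − 0.2717727295 = 0.8206890437
0.8206890437 ÷ 3 = 0.2735630146

0.273563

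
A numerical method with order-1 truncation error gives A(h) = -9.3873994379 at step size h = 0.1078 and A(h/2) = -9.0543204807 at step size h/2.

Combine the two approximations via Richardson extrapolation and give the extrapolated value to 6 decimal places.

The method has order 1: 2^1 = 2.
2^1·A(h/2) = -18.1086409614; minus A(h) gives -8.7212415235.
(-8.7212415235) ÷ 1 = -8.7212415235

-8.721242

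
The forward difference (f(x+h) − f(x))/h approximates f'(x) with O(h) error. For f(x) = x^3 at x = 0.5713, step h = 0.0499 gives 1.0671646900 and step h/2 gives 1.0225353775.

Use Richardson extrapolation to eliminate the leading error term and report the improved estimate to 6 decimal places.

0.977906

Method order is 1; weight 2^1 = 2.
Numerator 2*A(h/2) − A(h) = 2*1.0225353775 − 1.0671646900 = 0.9779060650
Denominator 2 − 1 = 1.
(2*1.0225353775 − 1.0671646900)/(2 − 1) = 0.9779060650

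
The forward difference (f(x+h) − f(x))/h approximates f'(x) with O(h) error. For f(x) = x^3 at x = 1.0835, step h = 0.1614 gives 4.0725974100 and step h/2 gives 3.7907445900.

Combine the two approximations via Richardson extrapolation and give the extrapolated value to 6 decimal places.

Method order is 1; weight 2^1 = 2.
2^1·A(h/2) = 7.5814891800; minus A(h) gives 3.5088917700.
Denominator 2 − 1 = 1.
So the Richardson estimate is 3.5088917700.

3.508892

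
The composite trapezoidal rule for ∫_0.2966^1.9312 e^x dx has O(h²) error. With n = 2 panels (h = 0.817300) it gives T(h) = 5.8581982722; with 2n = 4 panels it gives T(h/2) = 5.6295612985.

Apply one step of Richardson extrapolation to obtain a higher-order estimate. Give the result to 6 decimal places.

The method has order 2: 2^2 = 4.
Difference of the inputs: 5.6295612985 − 5.8581982722 = -0.2286369737
Correction (A(h/2) − A(h))/(4 − 1) = (-0.2286369737)/3 = -0.0762123246
R = A(h/2) + (A(h/2) − A(h))/3 = 5.6295612985 − 0.0762123246 = 5.5533489739

5.553349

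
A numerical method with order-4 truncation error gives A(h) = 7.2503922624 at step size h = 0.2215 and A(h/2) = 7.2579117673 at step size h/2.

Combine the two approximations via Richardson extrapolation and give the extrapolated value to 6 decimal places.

7.258413

Order 4 gives 2^r = 16 and 2^r − 1 = 15.
Top: 16(7.2579117673) − (7.2503922624) = 108.8761960144
R = 108.8761960144/15 = 7.2584130676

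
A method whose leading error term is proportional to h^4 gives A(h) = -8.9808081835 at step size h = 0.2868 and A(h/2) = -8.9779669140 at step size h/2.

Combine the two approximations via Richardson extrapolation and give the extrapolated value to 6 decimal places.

-8.977777

With r = 4 the leading error scales as h^4, so the weight is 2^4 = 16.
Numerator 16 × A(h/2) − A(h) = 16 × (-8.9779669140) − (-8.9808081835) = -134.6666624405
Denominator 16 − 1 = 15.
(16 × (-8.9779669140) − (-8.9808081835))/(16 − 1) = -8.9777774960
Gap between inputs: 2.841e-03; correction applied: +0.0001894180.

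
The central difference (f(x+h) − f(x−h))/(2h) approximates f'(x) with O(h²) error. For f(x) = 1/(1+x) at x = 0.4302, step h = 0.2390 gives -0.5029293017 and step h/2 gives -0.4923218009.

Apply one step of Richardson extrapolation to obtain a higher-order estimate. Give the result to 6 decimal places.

-0.488786

Order 2 gives 2^r = 4 and 2^r − 1 = 3.
Weighted: (-1.9692872036) − (-0.5029293017) = -1.4663579019
R = (-1.4663579019)/3 = -0.4887859673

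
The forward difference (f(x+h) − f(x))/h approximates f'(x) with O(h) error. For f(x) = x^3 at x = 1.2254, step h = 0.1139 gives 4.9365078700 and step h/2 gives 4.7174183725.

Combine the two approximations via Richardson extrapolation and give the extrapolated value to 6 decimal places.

r = 1, so 2^r = 2.
A(h/2) − A(h) = 4.7174183725 − 4.9365078700 = -0.2190894975
Correction (A(h/2) − A(h))/(2 − 1) = (-0.2190894975)/1 = -0.2190894975
R = A(h/2) + (A(h/2) − A(h))/1 = 4.7174183725 − 0.2190894975 = 4.4983288750
Shift from A(h/2): −0.2190894975.

4.498329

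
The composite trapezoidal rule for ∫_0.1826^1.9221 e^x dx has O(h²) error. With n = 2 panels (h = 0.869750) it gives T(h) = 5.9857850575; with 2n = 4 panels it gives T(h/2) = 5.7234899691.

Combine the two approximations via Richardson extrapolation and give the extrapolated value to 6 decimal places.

5.636058

r = 2, so 2^r = 4.
4*5.7234899691 = 22.8939598764; 22.8939598764 − 5.9857850575 = 16.9081748189
R = 16.9081748189/3 = 5.6360582730
Shift from A(h/2): −0.0874316961.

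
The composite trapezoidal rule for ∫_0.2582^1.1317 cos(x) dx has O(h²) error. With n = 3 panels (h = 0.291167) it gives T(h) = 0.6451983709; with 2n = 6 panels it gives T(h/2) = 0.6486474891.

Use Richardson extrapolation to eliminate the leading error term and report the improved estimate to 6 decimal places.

Method order is 2; weight 2^2 = 4.
Difference of the inputs: 0.6486474891 − 0.6451983709 = 0.0034491182
Correction (A(h/2) − A(h))/(4 − 1) = 0.0034491182/3 = 0.0011497061
R = 0.6486474891 + 0.0011497061 = 0.6497971952

0.649797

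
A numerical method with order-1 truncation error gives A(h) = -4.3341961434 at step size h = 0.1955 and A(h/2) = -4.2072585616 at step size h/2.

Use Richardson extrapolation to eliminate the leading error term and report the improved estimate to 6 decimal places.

-4.080321

Order 1 gives 2^r = 2 and 2^r − 1 = 1.
Numerator 2*A(h/2) − A(h) = 2*(-4.2072585616) − (-4.3341961434) = -4.0803209798
Denominator 2 − 1 = 1.
R = (-4.0803209798)/1 = -4.0803209798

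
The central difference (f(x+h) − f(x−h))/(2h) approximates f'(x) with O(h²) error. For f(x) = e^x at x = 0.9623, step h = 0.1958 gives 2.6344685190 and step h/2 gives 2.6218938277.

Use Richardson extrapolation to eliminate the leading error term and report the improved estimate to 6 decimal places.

Order 2 gives 2^r = 4 and 2^r − 1 = 3.
Top: 4(2.6218938277) − (2.6344685190) = 7.8531067918
7.8531067918 ÷ 3 = 2.6177022639
Correction |R − A(h/2)| = 4.192e-03; gap |A(h/2) − A(h)| = 1.257e-02.

2.617702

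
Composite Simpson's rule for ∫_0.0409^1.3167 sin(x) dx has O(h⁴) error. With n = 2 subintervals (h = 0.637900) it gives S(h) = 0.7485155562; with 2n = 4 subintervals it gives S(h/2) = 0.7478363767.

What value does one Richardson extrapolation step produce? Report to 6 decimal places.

0.747791

Leading term ∝ h^4; use weight 16 = 2^4.
Top: 16(0.7478363767) − (0.7485155562) = 11.2168664710
(16 × 0.7478363767 − 0.7485155562)/(16 − 1) = 0.7477910981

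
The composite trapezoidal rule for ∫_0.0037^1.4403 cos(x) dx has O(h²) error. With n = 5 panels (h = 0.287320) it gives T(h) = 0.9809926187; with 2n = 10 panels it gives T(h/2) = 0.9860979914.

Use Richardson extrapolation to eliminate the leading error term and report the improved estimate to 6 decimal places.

Leading term ∝ h^2; use weight 4 = 2^2.
4·0.9860979914 = 3.9443919656; 3.9443919656 − 0.9809926187 = 2.9633993469
R = 2.9633993469/3 = 0.9877997823

0.987800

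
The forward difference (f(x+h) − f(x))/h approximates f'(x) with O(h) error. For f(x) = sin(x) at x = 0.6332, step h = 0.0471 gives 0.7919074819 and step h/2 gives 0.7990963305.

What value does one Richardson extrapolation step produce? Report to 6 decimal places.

0.806285

Order 1 gives 2^r = 2 and 2^r − 1 = 1.
2^1*A(h/2) = 1.5981926610; minus A(h) gives 0.8062851791.
Extrapolated: 0.8062851791 / 1 = 0.8062851791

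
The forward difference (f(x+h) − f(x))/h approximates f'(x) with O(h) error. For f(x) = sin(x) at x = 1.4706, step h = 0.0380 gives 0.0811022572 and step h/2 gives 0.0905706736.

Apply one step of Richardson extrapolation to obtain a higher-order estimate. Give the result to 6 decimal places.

0.100039

Error is O(h^1); halving h shrinks it by 2^1 = 2.
2·0.0905706736 = 0.1811413472; 0.1811413472 − 0.0811022572 = 0.1000390900
0.1000390900 ÷ 1 = 0.1000390900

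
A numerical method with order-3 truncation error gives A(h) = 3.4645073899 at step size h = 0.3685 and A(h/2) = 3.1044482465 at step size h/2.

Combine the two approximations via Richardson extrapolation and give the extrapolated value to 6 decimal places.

3.053011

Order 3 gives 2^r = 8 and 2^r − 1 = 7.
8*3.1044482465 = 24.8355859720; 24.8355859720 − 3.4645073899 = 21.3710785821
Denominator 8 − 1 = 7.
Extrapolated: 21.3710785821 / 7 = 3.0530112260
Correction |R − A(h/2)| = 5.144e-02; gap |A(h/2) − A(h)| = 3.601e-01.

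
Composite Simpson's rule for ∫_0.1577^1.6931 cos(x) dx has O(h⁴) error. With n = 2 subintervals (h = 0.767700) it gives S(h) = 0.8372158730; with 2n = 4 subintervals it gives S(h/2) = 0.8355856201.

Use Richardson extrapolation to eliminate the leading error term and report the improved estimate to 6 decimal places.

Order 4 gives 2^r = 16 and 2^r − 1 = 15.
Numerator 16 × A(h/2) − A(h) = 16 × 0.8355856201 − 0.8372158730 = 12.5321540486
Divide by 2^4 − 1 = 15.
(16 × 0.8355856201 − 0.8372158730)/(16 − 1) = 0.8354769366
Correction |R − A(h/2)| = 1.087e-04; gap |A(h/2) − A(h)| = 1.630e-03.

0.835477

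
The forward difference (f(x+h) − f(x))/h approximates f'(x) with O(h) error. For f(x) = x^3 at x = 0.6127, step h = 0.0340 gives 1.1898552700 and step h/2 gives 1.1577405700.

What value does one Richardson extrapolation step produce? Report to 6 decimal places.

1.125626

Method order is 1; weight 2^1 = 2.
2·1.1577405700 = 2.3154811400; 2.3154811400 − 1.1898552700 = 1.1256258700
(2·1.1577405700 − 1.1898552700)/(2 − 1) = 1.1256258700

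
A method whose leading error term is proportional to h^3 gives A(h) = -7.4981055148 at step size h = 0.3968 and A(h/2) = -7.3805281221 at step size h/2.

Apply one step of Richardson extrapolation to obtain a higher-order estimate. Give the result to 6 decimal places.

r = 3: numerator weight 8, denominator 7.
8·(-7.3805281221) − (-7.4981055148) = -51.5461194620
Divide by 2^3 − 1 = 7.
R = (-51.5461194620)/7 = -7.3637313517

-7.363731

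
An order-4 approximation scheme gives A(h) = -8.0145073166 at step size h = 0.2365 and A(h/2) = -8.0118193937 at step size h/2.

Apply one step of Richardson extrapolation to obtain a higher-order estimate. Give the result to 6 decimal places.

-8.011640

r = 4: numerator weight 16, denominator 15.
Top: 16(-8.0118193937) − (-8.0145073166) = -120.1746029826
R = (-120.1746029826)/15 = -8.0116401988
Correction |R − A(h/2)| = 1.792e-04; gap |A(h/2) − A(h)| = 2.688e-03.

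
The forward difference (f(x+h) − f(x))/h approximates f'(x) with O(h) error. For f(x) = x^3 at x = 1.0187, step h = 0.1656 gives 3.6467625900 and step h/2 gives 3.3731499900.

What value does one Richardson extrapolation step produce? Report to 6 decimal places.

Order 1 gives 2^r = 2 and 2^r − 1 = 1.
Numerator 2×A(h/2) − A(h) = 2×3.3731499900 − 3.6467625900 = 3.0995373900
Denominator 2 − 1 = 1.
(2×3.3731499900 − 3.6467625900)/(2 − 1) = 3.0995373900
Shift from A(h/2): −0.2736126000.

3.099537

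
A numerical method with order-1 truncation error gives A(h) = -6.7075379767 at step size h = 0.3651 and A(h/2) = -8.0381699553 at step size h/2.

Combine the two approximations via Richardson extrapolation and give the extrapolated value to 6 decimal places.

Leading term ∝ h^1; use weight 2 = 2^1.
2*(-8.0381699553) = -16.0763399106; subtract (-6.7075379767) → -9.3688019339
(-9.3688019339) ÷ 1 = -9.3688019339
Shift from A(h/2): −1.3306319786.

-9.368802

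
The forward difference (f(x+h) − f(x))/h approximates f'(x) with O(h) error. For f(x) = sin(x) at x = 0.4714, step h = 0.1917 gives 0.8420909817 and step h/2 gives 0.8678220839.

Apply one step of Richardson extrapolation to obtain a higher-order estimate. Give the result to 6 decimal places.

r = 1, so 2^r = 2.
Weighted: 1.7356441678 − 0.8420909817 = 0.8935531861
R = 0.8935531861/1 = 0.8935531861
Gap between inputs: 2.573e-02; correction applied: +0.0257311022.

0.893553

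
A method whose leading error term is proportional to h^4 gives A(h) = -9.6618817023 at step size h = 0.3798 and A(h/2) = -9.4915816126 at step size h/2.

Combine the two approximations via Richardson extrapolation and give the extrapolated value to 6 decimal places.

r = 4: numerator weight 16, denominator 15.
16·(-9.4915816126) − (-9.6618817023) = -142.2034240993
(-142.2034240993) ÷ 15 = -9.4802282733

-9.480228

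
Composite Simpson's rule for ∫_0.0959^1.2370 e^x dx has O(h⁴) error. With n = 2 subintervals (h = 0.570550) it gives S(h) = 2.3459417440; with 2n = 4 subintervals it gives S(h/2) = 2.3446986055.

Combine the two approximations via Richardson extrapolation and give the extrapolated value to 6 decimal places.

2.344616

Leading term ∝ h^4; use weight 16 = 2^4.
16*2.3446986055 = 37.5151776880; subtract 2.3459417440 → 35.1692359440
R = 35.1692359440/15 = 2.3446157296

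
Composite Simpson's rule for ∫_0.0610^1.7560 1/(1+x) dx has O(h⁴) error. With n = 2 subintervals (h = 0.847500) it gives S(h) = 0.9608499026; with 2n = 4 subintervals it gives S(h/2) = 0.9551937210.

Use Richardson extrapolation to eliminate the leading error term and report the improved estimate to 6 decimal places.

0.954817

With r = 4 the leading error scales as h^4, so the weight is 2^4 = 16.
Difference of the inputs: 0.9551937210 − 0.9608499026 = -0.0056561816
Divide by 2^4 − 1 = 15: (-0.0056561816)/15 = -0.0003770788
R = A(h/2) + (A(h/2) − A(h))/15 = 0.9551937210 − 0.0003770788 = 0.9548166422
Shift from A(h/2): −0.0003770788.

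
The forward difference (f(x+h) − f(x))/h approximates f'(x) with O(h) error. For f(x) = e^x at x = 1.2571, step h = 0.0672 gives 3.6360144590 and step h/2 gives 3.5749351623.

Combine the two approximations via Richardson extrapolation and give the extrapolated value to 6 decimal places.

3.513856

r = 1: numerator weight 2, denominator 1.
Weighted: 7.1498703246 − 3.6360144590 = 3.5138558656
Extrapolated: 3.5138558656 / 1 = 3.5138558656
Gap between inputs: 6.108e-02; correction applied: −0.0610792967.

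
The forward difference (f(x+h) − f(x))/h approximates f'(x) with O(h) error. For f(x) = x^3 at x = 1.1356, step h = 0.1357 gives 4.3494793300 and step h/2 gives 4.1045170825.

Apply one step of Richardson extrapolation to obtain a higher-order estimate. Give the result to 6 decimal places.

3.859555

r = 1, so 2^r = 2.
2 × 4.1045170825 = 8.2090341650; subtract 4.3494793300 → 3.8595548350
(2 × 4.1045170825 − 4.3494793300)/(2 − 1) = 3.8595548350
Correction |R − A(h/2)| = 2.450e-01; gap |A(h/2) − A(h)| = 2.450e-01.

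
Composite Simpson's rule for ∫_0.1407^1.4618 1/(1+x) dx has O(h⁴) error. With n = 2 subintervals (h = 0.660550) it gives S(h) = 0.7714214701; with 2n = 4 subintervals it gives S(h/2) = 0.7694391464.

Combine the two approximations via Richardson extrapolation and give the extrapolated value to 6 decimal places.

0.769307

Leading term ∝ h^4; use weight 16 = 2^4.
16·0.7694391464 = 12.3110263424; subtract 0.7714214701 → 11.5396048723
Extrapolated: 11.5396048723 / 15 = 0.7693069915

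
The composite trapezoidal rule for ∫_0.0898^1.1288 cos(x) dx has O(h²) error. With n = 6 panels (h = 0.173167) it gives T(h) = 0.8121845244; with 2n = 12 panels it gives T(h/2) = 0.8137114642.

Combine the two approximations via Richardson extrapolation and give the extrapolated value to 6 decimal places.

Leading term ∝ h^2; use weight 4 = 2^2.
Difference of the inputs: 0.8137114642 − 0.8121845244 = 0.0015269398
Correction (A(h/2) − A(h))/(4 − 1) = 0.0015269398/3 = 0.0005089799
R = A(h/2) + (A(h/2) − A(h))/3 = 0.8137114642 + 0.0005089799 = 0.8142204441
Shift from A(h/2): +0.0005089799.

0.814220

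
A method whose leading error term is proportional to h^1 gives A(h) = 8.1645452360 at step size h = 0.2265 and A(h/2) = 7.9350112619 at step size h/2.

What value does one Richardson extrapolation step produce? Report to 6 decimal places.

Method order is 1; weight 2^1 = 2.
Top: 2(7.9350112619) − (8.1645452360) = 7.7054772878
Divide by 2^1 − 1 = 1.
So the Richardson estimate is 7.7054772878.
Gap between inputs: 2.295e-01; correction applied: −0.2295339741.

7.705477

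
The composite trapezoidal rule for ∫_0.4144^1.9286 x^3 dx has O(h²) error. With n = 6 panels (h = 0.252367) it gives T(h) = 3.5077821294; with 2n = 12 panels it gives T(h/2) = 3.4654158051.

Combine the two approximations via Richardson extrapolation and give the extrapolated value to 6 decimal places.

r = 2, so 2^r = 4.
4×3.4654158051 = 13.8616632204; subtract 3.5077821294 → 10.3538810910
Denominator 4 − 1 = 3.
Result: 3.4512936970
Shift from A(h/2): −0.0141221081.

3.451294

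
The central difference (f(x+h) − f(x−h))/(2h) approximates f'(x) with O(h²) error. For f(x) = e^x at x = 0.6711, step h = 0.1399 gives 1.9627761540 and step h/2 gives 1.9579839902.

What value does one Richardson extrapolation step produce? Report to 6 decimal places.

1.956387

With r = 2 the leading error scales as h^2, so the weight is 2^2 = 4.
4 × 1.9579839902 = 7.8319359608; subtract 1.9627761540 → 5.8691598068
Extrapolated: 5.8691598068 / 3 = 1.9563866023
Correction |R − A(h/2)| = 1.597e-03; gap |A(h/2) − A(h)| = 4.792e-03.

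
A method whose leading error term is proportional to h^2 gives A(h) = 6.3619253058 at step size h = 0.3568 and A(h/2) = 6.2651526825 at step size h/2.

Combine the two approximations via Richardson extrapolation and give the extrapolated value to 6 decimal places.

6.232895

With r = 2 the leading error scales as h^2, so the weight is 2^2 = 4.
4*6.2651526825 − 6.3619253058 = 18.6986854242
R = 18.6986854242/3 = 6.2328951414
Shift from A(h/2): −0.0322575411.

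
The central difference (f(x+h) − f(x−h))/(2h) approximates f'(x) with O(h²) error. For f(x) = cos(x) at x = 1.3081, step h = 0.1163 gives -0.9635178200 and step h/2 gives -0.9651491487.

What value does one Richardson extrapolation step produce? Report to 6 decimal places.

Leading term ∝ h^2; use weight 4 = 2^2.
Difference of the inputs: -0.9651491487 − (-0.9635178200) = -0.0016313287
Correction (A(h/2) − A(h))/(4 − 1) = (-0.0016313287)/3 = -0.0005437762
R = A(h/2) + (A(h/2) − A(h))/3 = -0.9651491487 − 0.0005437762 = -0.9656929249

-0.965693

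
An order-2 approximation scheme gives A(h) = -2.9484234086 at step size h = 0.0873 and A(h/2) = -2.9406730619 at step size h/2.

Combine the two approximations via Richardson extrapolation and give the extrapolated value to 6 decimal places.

-2.938090

Order 2 gives 2^r = 4 and 2^r − 1 = 3.
Difference of the inputs: -2.9406730619 − (-2.9484234086) = 0.0077503467
Correction (A(h/2) − A(h))/(4 − 1) = 0.0077503467/3 = 0.0025834489
R = A(h/2) + (A(h/2) − A(h))/3 = -2.9406730619 + 0.0025834489 = -2.9380896130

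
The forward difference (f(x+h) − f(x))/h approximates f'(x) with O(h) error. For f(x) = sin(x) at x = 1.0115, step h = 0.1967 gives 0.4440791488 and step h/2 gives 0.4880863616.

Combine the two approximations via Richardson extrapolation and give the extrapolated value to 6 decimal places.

The method has order 1: 2^1 = 2.
2×0.4880863616 − 0.4440791488 = 0.5320935744
Divide by 2^1 − 1 = 1.
Extrapolated: 0.5320935744 / 1 = 0.5320935744

0.532094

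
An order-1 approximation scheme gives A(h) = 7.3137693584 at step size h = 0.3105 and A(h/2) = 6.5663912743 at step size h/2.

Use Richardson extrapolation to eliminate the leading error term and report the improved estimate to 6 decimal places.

With r = 1 the leading error scales as h^1, so the weight is 2^1 = 2.
2·6.5663912743 = 13.1327825486; subtract 7.3137693584 → 5.8190131902
Divide by 2^1 − 1 = 1.
R = 5.8190131902/1 = 5.8190131902
Gap between inputs: 7.474e-01; correction applied: −0.7473780841.

5.819013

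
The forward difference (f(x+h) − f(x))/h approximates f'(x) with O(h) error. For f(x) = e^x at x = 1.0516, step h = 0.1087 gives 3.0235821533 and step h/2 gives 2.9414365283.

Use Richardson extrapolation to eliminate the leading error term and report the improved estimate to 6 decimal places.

2.859291

The method has order 1: 2^1 = 2.
2 × 2.9414365283 = 5.8828730566; 5.8828730566 − 3.0235821533 = 2.8592909033
R = 2.8592909033/1 = 2.8592909033
Gap between inputs: 8.215e-02; correction applied: −0.0821456250.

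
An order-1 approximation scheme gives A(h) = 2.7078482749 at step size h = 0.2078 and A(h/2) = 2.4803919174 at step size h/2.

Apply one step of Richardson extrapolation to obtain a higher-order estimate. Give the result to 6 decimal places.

Order 1 gives 2^r = 2 and 2^r − 1 = 1.
2×2.4803919174 = 4.9607838348; subtract 2.7078482749 → 2.2529355599
Divide by 2^1 − 1 = 1.
Extrapolated: 2.2529355599 / 1 = 2.2529355599
Shift from A(h/2): −0.2274563575.

2.252936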